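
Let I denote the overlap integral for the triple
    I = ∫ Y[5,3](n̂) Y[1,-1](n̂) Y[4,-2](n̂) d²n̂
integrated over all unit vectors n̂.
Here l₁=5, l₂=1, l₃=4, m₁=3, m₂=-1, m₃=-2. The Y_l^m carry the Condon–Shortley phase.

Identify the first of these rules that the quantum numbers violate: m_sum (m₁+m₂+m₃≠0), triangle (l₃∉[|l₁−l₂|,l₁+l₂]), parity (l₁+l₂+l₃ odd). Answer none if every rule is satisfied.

m₁+m₂+m₃ = 3 − 1 − 2 = 0  ✓
triangle: |5−1|=4 ≤ l₃=4 ≤ 5+1=6  ✓
parity: l₁+l₂+l₃ = 10 is even  ✓

none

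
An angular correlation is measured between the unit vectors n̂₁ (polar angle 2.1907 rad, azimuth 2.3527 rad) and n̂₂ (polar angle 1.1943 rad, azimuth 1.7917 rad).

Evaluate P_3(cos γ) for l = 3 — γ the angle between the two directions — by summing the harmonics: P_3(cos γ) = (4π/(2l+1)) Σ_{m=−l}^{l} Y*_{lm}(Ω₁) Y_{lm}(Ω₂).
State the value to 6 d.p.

Term-by-term m-sum for l=3 (normalisation 4π/7 = 1.795196):
  [-3]  conj(Y_{3,-3})(Ω₁) = +0.160741+0.157406i ; Y_{3,-3}(Ω₂) = +0.206450+0.264525i ; Δ = -0.008453+0.075017i
  [-2]  conj(Y_{3,-2})(Ω₁) = +0.002749+0.393330i ; Y_{3,-2}(Ω₂) = -0.293753+0.138942i ; Δ = -0.055458-0.115160i
  [-1]  conj(Y_{3,-1})(Ω₁) = -0.127439+0.128333i ; Y_{3,-1}(Ω₂) = +0.021344+0.095044i ; Δ = -0.014917-0.009373i
  [+0]  conj(Y_{3,0})(Ω₁) = +0.284537-0.000000i ; Y_{3,0}(Ω₂) = -0.318877+0.000000i ; Δ = -0.090732+0.000000i
  [+1]  conj(Y_{3,1})(Ω₁) = +0.127439+0.128333i ; Y_{3,1}(Ω₂) = -0.021344+0.095044i ; Δ = -0.014917+0.009373i
  [+2]  conj(Y_{3,2})(Ω₁) = +0.002749-0.393330i ; Y_{3,2}(Ω₂) = -0.293753-0.138942i ; Δ = -0.055458+0.115160i
  [+3]  conj(Y_{3,3})(Ω₁) = -0.160741+0.157406i ; Y_{3,3}(Ω₂) = -0.206450+0.264525i ; Δ = -0.008453-0.075017i
Total Σ_m = -0.248388+0.000000i. Multiply by 1.795196: -0.445904+0.000000i. P_3(cos γ) = -0.445904

-0.445904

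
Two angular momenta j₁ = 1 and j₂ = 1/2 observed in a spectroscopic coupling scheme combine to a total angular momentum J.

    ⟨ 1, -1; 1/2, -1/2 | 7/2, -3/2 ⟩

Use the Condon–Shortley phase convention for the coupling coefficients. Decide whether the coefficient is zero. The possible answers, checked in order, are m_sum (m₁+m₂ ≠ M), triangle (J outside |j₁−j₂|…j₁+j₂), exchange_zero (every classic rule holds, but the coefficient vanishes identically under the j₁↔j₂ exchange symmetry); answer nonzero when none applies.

m-sum: m₁+m₂ = -1+(-1/2) = -3/2, M = -3/2  ✓
triangle: need |j₁−j₂| ≤ J ≤ j₁+j₂, i.e. J ∈ [1/2, 3/2]; J = 7/2 is outside ✗ ⇒ coefficient is 0

triangle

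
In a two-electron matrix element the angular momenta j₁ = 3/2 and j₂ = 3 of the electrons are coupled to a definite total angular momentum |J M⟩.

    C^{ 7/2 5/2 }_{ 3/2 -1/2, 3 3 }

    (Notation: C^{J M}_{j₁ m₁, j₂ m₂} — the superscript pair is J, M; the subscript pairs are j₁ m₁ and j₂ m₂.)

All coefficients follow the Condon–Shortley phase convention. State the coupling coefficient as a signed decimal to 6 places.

-0.617213  (= −√(8/21))

√[8·1!2!5!/9! · 1!2!6!0!6!1!] = √(38400/7)
  +(−1)^1/∏(1,0,1,5,1,0)! = -1/120  (running -1/120)
⟨..|..⟩ = √(38400/7)·(-1/120) = -0.617213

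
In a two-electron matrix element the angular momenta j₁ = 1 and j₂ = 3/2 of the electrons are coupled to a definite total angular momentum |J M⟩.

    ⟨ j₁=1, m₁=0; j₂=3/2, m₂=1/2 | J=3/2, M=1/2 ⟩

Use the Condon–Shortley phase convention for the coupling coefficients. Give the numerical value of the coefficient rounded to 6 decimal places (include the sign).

−√(1/15) ≈ -0.258199

√[4·1!1!2!/5! · 1!1!2!1!2!1!] = √(4/15)
  +(−1)^0/∏(0,1,1,2,0,0)! = 1/2  (running 1/2)
  +(−1)^1/∏(1,0,0,1,1,1)! = -1  (running -1/2)
⟨..|..⟩ = √(4/15)·(-1/2) = -0.258199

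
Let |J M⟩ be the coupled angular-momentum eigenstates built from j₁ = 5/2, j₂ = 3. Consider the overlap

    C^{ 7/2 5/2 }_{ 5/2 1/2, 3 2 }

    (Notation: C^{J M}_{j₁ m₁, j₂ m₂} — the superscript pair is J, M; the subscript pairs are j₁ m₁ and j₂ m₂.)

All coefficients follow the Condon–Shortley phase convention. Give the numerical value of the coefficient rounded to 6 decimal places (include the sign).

-0.178174

j₁+j₂−J=2  J+j₁−j₂=3  J−j₁+j₂=4  j₁+j₂+J+1=10
(j₁±m₁, j₂±m₂, J±M) = (3,2,5,1,6,1)
P² = 4608/7
sum k=1..2:
  [1] −1/48 = -1/48
  [2] +1/72 = 1/72
S = -1/144
C² = P²·S² = 2/63 ; C = -0.178174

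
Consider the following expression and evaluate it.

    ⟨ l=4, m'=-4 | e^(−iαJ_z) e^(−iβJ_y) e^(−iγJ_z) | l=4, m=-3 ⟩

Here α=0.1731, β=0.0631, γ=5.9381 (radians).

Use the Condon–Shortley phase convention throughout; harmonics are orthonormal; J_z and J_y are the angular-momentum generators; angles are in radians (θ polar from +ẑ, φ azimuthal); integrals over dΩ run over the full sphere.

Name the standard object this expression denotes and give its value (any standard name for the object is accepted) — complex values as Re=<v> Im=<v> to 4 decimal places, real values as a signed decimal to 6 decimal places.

This is a Wigner D-matrix element — the rotation-matrix element ⟨l m'| R(α,β,γ) |l m⟩ in the angular-momentum basis.
Split into d^4_{-4,-3}(β=0.0631) × two z-phases.
Half-angle: c=0.999502, s=0.031545. N=√(1·40320·1·5040)=14255.272709
The bounds max(0,m−m')=1 and min(l+m,l−m')=1 give 1 term
  k=1: (−1)^0·14255.2727/(5040)·0.9995^7·0.0315^1 = +0.088912
d^4_{-4,-3}(0.0631) = +0.088912
D = (+0.769716+0.638386i)·(+0.088912)·(+0.510306-0.859993i) = +0.083737-0.029890i

Wigner D-matrix element, Re=0.0837 Im=-0.0299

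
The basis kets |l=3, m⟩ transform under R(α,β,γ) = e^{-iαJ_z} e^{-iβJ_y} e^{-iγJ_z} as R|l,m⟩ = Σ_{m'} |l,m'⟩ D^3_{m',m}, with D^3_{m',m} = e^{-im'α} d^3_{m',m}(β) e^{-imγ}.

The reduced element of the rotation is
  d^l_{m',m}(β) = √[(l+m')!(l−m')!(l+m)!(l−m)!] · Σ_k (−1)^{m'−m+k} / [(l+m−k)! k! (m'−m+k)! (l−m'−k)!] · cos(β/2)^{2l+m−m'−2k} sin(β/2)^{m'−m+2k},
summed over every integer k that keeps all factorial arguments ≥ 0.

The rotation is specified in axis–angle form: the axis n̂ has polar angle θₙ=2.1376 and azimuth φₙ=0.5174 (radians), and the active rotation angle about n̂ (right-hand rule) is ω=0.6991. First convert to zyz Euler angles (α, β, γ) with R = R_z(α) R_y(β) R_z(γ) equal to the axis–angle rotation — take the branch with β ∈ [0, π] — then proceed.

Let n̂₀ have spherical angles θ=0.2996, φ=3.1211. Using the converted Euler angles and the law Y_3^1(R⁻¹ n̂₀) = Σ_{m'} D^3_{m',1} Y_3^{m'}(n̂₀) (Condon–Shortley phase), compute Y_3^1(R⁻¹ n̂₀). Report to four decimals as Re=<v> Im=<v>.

Re=0.3435 Im=-0.1591

Axis–angle → zyz. n̂ = (sinθₙcosφₙ, sinθₙsinφₙ, cosθₙ) = (+0.733198, +0.417274, -0.536938), ω = 0.6991.
R = I cosω + sinω [n̂]ₓ + (1−cosω) n̂n̂ᵀ gives
  R = [+0.891526, +0.417303, +0.176179; -0.273767, +0.806266, -0.524392; -0.360877, +0.419277, +0.833051]
β = atan2(√(R₁₃²+R₂₃²), R₃₃) = 0.586196; α = atan2(R₂₃, R₁₃) mod 2π = 5.036508; γ = atan2(R₃₂, −R₃₁) mod 2π = 0.860116
Need the full column D^3_{m',1} for m'=−3..3 at α=5.0365, β=0.5862, γ=0.8601.
cos(β/2)=0.957353, sin(β/2)=0.288919
d^3_{-3,1}: single k=4 term ⇒ +0.024734;  D = -0.002770+0.024578i
d^3_{-2,1}: k∈[3..4] ⇒ +0.133837 -0.006095 = +0.127742;  D = -0.124886+0.026864i
d^3_{-1,1}: k∈[2..4] ⇒ +0.420720 -0.051091 +0.000582 = +0.370212;  D = -0.189066-0.318293i
d^3_{0,1}: k∈[1..3] ⇒ +0.804876 -0.219917 +0.006676 = +0.591635;  D = +0.385953-0.448411i
d^3_{1,1}: k∈[0..2] ⇒ +0.769899 -0.560961 +0.038318 = +0.247256;  D = +0.229012+0.093217i
d^3_{2,1}: k∈[0..1] ⇒ -0.734748 +0.133837 = -0.600910;  D = +0.037498-0.599739i
d^3_{3,1}: single k=0 term ⇒ +0.271574;  D = -0.262329+0.070256i
Y_3^{m'}(θ=0.2996,φ=3.1211) and Σ D·Y over m':
  (-0.0028+0.0246i)·(-0.0107-0.0007i)  (-0.1249+0.0269i)·(+0.0850+0.0035i)  (-0.1891-0.3183i)·(-0.3399-0.0070i)  (+0.3860-0.4484i)·(+0.5578+0.0000i)  (+0.2290+0.0932i)·(+0.3399-0.0070i)  (+0.0375-0.5997i)·(+0.0850-0.0035i)  (-0.2623+0.0703i)·(+0.0107-0.0007i)
Y_3^1(R⁻¹ n̂) = +0.343508-0.159117i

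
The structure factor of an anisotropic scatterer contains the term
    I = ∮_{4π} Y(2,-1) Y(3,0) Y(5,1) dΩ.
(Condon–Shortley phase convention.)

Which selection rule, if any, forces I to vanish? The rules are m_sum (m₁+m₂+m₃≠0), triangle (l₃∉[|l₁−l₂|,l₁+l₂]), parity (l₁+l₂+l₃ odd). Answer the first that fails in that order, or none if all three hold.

none

m₁+m₂+m₃ = -1 + 0 + 1 = 0  ✓
triangle: |2−3|=1 ≤ l₃=5 ≤ 2+3=5  ✓
parity: l₁+l₂+l₃ = 10 is even  ✓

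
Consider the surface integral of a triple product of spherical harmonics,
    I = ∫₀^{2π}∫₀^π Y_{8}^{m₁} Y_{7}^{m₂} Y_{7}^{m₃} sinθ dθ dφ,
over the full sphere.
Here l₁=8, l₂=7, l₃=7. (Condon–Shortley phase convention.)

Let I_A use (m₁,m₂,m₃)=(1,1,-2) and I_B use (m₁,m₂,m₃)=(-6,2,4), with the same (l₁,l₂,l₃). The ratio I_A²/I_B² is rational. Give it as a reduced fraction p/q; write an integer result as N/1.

20000/10933

Shared (l₁,l₂,l₃)=(8,7,7): N and (l;000)² cancel in I_A²/I_B².
A: Δ = 8!·8!·6!/23! = 1/22086194130; Racah Σ t=2..7: t=2:+1/746496000 t=3:−1/49766400 t=4:+1/19906560 t=5:−1/37324800 t=6:+1/348364800 t=7:−1/24385536000 = 11/1463132160; ⇒ 3j(8 7 7; 1 1 -2)² = 4000/676039, sgn -1
B: Δ = 8!·8!·6!/23! = 1/22086194130; Racah Σ t=6..8: t=6:+1/2090188800 t=7:−1/1219276800 t=8:+1/6967296000 = -29/146313216000; ⇒ 3j(8 7 7; -6 2 4)² = 841/260015, sgn +1
I_A²/I_B² = (4000/676039)/(841/260015) = 20000/10933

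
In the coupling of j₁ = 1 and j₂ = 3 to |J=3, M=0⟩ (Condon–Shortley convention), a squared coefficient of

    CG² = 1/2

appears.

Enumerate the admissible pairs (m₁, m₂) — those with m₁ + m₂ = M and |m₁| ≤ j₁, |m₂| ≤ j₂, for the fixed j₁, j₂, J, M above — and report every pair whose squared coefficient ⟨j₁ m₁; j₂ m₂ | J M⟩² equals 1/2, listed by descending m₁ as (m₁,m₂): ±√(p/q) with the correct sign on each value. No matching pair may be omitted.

(1,-1): +√(1/2); (-1,1): −√(1/2)

Admissible pairs with m₁+m₂ = M = 0: (-1,1), (0,0), (1,-1)
  (m₁,m₂)=(1,-1): CG² = 1/2, CG = +√(1/2)   ← matches the target
  (m₁,m₂)=(0,0): CG² = 0/1, CG = 0
  (m₁,m₂)=(-1,1): CG² = 1/2, CG = −√(1/2)   ← matches the target
Pairs with CG² = 1/2: (1,-1): +√(1/2); (-1,1): −√(1/2)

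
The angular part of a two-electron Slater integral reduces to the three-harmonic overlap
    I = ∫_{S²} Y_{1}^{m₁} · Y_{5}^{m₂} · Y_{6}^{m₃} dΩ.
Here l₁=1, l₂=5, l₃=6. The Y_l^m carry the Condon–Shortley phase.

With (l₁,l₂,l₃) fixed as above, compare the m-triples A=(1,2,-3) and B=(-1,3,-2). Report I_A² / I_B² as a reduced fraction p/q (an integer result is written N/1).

l's match ⇒ only the (l;m) 3-j factors differ between A and B.
A: triangle coeff Δ(1,5,6) = 1/858; Σ_t [0,0]: t=0:+1/60480 = 1/60480; (3j)²=6/143 [(1 5 6; 1 2 -3)], sign=-1
B: triangle coeff Δ(1,5,6) = 1/858; Σ_t [0,0]: t=0:+1/161280 = 1/161280; (3j)²=1/143 [(1 5 6; -1 3 -2)], sign=+1
I_A²/I_B² = (6/143)/(1/143) = 6/1

6/1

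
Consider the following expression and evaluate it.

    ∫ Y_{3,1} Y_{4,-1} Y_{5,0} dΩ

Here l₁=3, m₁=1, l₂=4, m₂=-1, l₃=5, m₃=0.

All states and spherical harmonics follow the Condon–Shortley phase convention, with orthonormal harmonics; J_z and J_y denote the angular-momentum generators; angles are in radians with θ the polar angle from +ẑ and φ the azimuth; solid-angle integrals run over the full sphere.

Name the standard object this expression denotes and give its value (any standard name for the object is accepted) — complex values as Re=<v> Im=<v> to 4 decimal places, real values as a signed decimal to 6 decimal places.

This is a Gaunt coefficient — the integral of a triple product of spherical harmonics over the sphere.
Rules hold: Σm=0, L=12 even, 1≤5≤7.
N = 7·9·11 = 693
Δ = 2!·4!·6!/13! = 1/180180
Racah Σ t=0..2: t=0:+1/576 t=1:−1/144 t=2:+1/576 = -1/288
⇒ 3j(3 4 5; 0 0 0)² = 20/1001, sgn +1
Racah Σ t=0..2: t=0:+1/288 t=1:−1/288 t=2:+1/5760 = 1/5760
⇒ 3j(3 4 5; 1 -1 0)² = 1/12012, sgn -1
4πI² = N·(3j₀)²·(3jₘ)² = 15/13013
I = -1·√(0.00115269/4π) = -0.00957750

Gaunt coefficient, -0.009577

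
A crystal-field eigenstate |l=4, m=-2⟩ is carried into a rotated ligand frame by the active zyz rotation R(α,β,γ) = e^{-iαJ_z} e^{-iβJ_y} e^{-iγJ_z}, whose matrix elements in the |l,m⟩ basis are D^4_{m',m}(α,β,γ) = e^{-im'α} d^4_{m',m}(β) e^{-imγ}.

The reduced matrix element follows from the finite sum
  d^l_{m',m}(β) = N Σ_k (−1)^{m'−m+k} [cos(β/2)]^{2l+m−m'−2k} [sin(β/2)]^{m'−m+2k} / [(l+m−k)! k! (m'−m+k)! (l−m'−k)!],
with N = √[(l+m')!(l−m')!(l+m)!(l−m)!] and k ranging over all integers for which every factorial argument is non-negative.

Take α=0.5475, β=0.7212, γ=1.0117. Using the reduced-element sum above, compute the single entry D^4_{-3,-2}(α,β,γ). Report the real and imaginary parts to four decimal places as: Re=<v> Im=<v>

D^4_{-3,-2}(0.5475,0.7212,1.0117) = e^{-i·-3·0.5475}·d^4_{-3,-2}(0.7212)·e^{-i·-2·1.0117}. Compute d first:
Half-angle: c=0.935685, s=0.352836. N=√(1·5040·2·720)=2693.993318
The bounds max(0,m−m')=1 and min(l+m,l−m')=2 give 2 terms
  k=1: (−1)^0·2693.9933/(720)·0.9357^7·0.3528^1 = +0.828982
  k=2: (−1)^1·2693.9933/(240)·0.9357^5·0.3528^3 = -0.353632
d^4_{-3,-2}(0.7212) = +0.828982 -0.353632 = +0.475350
Attach z-rotation phases: D = e^{-i(-3)(0.5475)}·(+0.475350)·e^{-i(-2)(1.0117)} = -0.411497-0.237967i

Re=-0.4115 Im=-0.2380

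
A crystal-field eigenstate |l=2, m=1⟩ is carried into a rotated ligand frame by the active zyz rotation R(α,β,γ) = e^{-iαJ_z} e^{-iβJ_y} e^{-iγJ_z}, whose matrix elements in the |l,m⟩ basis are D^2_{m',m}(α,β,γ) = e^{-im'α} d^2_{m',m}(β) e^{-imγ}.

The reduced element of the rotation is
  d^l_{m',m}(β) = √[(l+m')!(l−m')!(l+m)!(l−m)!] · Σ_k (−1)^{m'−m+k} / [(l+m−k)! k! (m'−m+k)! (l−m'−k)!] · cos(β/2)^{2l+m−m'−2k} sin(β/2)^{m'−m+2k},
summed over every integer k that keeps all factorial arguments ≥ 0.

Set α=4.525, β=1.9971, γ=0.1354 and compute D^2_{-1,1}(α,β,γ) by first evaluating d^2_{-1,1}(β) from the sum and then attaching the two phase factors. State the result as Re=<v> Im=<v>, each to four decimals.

Re=-0.0388 Im=-0.1159

Split into d^2_{-1,1}(β=1.9971) × two z-phases.
Half-angle: c=0.541522, s=0.840687. N=√(1·6·6·1)=6.000000
The bounds max(0,m−m')=2 and min(l+m,l−m')=3 give 2 terms
  k=2: (−1)^0·6.0000/(2)·0.5415^2·0.8407^2 = +0.621758
  k=3: (−1)^1·6.0000/(6)·0.5415^0·0.8407^4 = -0.499501
d^2_{-1,1}(1.9971) = +0.621758 -0.499501 = +0.122257
Attach z-rotation phases: D = e^{-i(-1)(4.5250)}·(+0.122257)·e^{-i(1)(0.1354)} = -0.038781-0.115943i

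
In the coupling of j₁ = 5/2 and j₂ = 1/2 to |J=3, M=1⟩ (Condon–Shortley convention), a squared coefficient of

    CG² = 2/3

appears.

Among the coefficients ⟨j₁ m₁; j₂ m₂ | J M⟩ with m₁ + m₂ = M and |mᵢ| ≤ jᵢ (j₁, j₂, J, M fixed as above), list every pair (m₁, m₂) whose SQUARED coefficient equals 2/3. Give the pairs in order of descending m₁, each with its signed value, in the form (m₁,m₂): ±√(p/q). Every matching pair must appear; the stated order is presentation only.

(1/2,1/2): +√(2/3)

Admissible pairs with m₁+m₂ = M = 1: (1/2,1/2), (3/2,-1/2)
  (m₁,m₂)=(3/2,-1/2): CG² = 1/3, CG = +√(1/3)
  (m₁,m₂)=(1/2,1/2): CG² = 2/3, CG = +√(2/3)   ← matches the target
Pairs with CG² = 2/3: (1/2,1/2): +√(2/3)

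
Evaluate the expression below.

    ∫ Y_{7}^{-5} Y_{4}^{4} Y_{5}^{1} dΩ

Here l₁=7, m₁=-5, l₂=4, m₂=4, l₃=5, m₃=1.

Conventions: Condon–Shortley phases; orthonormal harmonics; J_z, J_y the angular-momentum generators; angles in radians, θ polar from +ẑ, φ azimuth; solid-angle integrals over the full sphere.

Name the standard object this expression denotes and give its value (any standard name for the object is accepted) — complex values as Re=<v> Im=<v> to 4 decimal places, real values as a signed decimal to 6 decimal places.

Gaunt coefficient, +0.195759

This is a Gaunt coefficient — the integral of a triple product of spherical harmonics over the sphere.
Checks pass: Σm=0; 16 even; l₃=5∈[3,11].
(2·7+1)(2·4+1)(2·5+1) = 1485
Δ: 6! 8! 2! / 17! → 1/6126120
sum: t=2:+1/69120 t=3:−1/20736 t=4:+1/69120 = -1/51840
3j²(7 4 5; 0 0 0) = Δ·Π!·Σ² = 280/21879  (sign +1)
sum: t=6:+1/2073600 = 1/2073600
3j²(7 4 5; -5 4 1) = Δ·Π!·Σ² = 28/1105  (sign +1)
combine: 4πI² = 1485·280/21879·28/1105 = 23520/48841
take √, sign +1: I = 0.19575887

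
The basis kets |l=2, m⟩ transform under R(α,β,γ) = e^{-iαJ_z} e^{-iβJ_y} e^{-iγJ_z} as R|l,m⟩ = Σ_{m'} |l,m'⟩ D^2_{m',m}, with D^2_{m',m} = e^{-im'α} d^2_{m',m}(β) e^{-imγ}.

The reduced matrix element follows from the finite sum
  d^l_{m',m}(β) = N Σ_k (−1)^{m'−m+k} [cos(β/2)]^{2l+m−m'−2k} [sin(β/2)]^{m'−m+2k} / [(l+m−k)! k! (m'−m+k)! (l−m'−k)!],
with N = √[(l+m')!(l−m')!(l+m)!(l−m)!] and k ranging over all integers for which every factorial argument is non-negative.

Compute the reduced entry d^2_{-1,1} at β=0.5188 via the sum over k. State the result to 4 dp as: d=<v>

d=0.1801

d^2_{-1,1}(β=0.5188) via the finite sum:
With c≡cos(β/2)=0.966544 and s≡sin(β/2)=0.256501, N=[1·6·6·1]^{1/2}=6.000000
k∈{2,3} keeps every argument non-negative
  k=2: (−1)^0·6.0000/(2)·0.9665^2·0.2565^2 = +0.184392
  k=3: (−1)^1·6.0000/(6)·0.9665^0·0.2565^4 = -0.004329
d^2_{-1,1}(0.5188) = +0.184392 -0.004329 = +0.180063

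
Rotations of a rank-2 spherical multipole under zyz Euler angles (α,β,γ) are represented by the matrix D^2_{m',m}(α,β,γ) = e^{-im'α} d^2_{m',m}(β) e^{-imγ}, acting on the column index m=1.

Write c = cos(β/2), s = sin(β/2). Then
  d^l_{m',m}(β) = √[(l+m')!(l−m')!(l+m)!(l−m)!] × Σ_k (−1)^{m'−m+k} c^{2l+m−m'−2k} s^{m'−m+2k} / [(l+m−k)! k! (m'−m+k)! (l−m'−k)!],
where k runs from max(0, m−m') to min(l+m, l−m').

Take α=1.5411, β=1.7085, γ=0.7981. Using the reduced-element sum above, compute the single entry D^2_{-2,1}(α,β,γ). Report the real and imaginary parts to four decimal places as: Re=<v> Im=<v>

Re=-0.3686 Im=0.4259

Split into d^2_{-2,1}(β=1.7085) × two z-phases.
c=cos(1.708500/2)=0.656784, s=sin(1.708500/2)=0.754079; N=√[1·24·6·1]=12.000000
k: max(0,(1)−(-2))=3 … min(2+(1),2−(-2))=3
  k=3: (−1)^0·12.0000/(6)·0.6568^1·0.7541^3 = +0.563252
d^2_{-2,1}(1.7085) = +0.563252
Phases: e^{-i·(-2)·1.5411}=-0.998237+0.059358i, e^{-i·(1)·0.7981}=+0.698068-0.716031i ⇒ D=-0.368556+0.425933i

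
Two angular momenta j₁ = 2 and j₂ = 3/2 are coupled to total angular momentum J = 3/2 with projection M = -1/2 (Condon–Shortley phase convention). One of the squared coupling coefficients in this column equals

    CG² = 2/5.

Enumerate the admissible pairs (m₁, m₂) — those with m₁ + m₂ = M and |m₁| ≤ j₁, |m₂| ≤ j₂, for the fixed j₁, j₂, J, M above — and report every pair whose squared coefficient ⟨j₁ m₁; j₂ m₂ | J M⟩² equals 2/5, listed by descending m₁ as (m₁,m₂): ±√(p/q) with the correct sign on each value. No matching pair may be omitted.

Admissible pairs with m₁+m₂ = M = -1/2: (-2,3/2), (-1,1/2), (0,-1/2), (1,-3/2)
  (m₁,m₂)=(1,-3/2): CG² = 2/5, CG = +√(2/5)   ← matches the target
  (m₁,m₂)=(0,-1/2): CG² = 1/5, CG = −√(1/5)
  (m₁,m₂)=(-1,1/2): CG² = 0/1, CG = 0
  (m₁,m₂)=(-2,3/2): CG² = 2/5, CG = +√(2/5)   ← matches the target
Pairs with CG² = 2/5: (1,-3/2): +√(2/5); (-2,3/2): +√(2/5)

(1,-3/2): +√(2/5); (-2,3/2): +√(2/5)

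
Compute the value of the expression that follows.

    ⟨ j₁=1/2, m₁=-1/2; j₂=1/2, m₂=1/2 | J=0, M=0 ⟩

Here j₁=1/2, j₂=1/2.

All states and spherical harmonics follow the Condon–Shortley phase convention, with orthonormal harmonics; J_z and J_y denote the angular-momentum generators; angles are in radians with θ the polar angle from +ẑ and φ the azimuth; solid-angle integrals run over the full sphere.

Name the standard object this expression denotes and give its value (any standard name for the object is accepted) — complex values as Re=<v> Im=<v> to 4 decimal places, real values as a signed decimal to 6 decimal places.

Clebsch–Gordan coefficient, −√(1/2) ≈ -0.707107

This is a Clebsch–Gordan (vector-coupling) coefficient.
j₁+j₂−J=1  J+j₁−j₂=0  J−j₁+j₂=0  j₁+j₂+J+1=2
(j₁±m₁, j₂±m₂, J±M) = (0,1,1,0,0,0)
P² = 1/2
sum k=1..1:
  [1] −1/1 = -1
S = -1
C² = P²·S² = 1/2 ; C = -0.707107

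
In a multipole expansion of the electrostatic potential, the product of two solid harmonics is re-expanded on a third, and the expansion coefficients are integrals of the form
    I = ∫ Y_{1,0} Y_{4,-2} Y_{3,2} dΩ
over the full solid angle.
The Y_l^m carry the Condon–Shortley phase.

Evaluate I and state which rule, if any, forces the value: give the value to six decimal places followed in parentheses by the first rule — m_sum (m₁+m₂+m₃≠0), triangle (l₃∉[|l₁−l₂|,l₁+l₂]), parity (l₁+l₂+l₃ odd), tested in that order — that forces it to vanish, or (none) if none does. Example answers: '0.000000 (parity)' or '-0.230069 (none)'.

m-sum 0 ✓  L=8 even ✓  3≤3≤5 ✓
Π(2lᵢ+1) = 3×9×7 = 189
triangle coeff Δ(1,4,3) = 1/252
Σ_t [1,1]: t=1:−1/36 = -1/36
(3j)²=4/63 [(1 4 3; 0 0 0)], sign=+1
Σ_t [1,1]: t=1:−1/120 = -1/120
(3j)²=1/21 [(1 4 3; 0 -2 2)], sign=+1
⇒ 4πI² = 4/7
I = (+1)√(4/7/(4π)) = 0.21324362
No selection rule forces the value: the integral is nonzero (none).

0.213244 (none)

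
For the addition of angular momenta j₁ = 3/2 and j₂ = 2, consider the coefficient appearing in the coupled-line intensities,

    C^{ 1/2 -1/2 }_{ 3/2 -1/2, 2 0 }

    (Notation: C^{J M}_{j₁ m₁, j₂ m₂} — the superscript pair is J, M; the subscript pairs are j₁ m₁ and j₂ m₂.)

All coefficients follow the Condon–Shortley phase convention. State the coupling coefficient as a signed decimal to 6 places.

j₁+j₂−J=3  J+j₁−j₂=0  J−j₁+j₂=1  j₁+j₂+J+1=5
(j₁±m₁, j₂±m₂, J±M) = (1,2,2,2,0,1)
P² = 4/5
sum k=2..2:
  [2] +1/2 = 1/2
S = 1/2
C² = P²·S² = 1/5 ; C = +0.447214

+√(1/5) ≈ +0.447214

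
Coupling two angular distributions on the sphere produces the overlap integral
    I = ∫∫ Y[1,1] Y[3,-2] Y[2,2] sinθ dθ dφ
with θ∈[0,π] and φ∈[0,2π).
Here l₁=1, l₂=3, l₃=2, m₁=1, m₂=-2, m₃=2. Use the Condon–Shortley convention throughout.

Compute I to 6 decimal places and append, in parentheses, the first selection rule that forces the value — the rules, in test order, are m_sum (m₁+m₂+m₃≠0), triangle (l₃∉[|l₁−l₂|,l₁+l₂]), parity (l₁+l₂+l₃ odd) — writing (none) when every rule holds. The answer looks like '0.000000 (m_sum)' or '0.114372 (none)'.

0.000000 (m_sum)

Σmᵢ = 1 ≠ 0, so the φ-integral vanishes; I = 0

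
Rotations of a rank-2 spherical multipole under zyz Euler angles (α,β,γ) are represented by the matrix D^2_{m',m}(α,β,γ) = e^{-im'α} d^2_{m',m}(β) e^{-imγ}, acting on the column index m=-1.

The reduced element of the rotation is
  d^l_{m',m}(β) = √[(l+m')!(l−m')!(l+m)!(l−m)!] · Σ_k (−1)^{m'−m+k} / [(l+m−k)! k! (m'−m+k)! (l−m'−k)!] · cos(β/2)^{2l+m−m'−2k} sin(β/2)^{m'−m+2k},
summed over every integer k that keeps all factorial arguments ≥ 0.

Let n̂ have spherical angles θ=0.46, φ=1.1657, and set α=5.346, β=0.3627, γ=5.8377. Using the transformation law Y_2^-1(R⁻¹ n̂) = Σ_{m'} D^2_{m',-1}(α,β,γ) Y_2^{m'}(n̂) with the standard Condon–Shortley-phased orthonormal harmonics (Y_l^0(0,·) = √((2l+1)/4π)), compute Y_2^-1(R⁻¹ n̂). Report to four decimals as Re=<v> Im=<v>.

Need the full column D^2_{m',-1} for m'=−2..2 at α=5.3460, β=0.3627, γ=5.8377.
cos(β/2)=0.983601, sin(β/2)=0.180358
d^2_{-2,-1}: single k=1 term ⇒ +0.343259;  D = -0.233742-0.251378i
d^2_{-1,-1}: k∈[0..1] ⇒ +0.936000 -0.094412 = +0.841588;  D = +0.157392-0.826740i
d^2_{0,-1}: k∈[0..1] ⇒ -0.420404 +0.014135 = -0.406269;  D = -0.366618+0.175060i
d^2_{1,-1}: k∈[0..1] ⇒ +0.094412 -0.001058 = +0.093354;  D = +0.082295+0.044075i
d^2_{2,-1}: single k=0 term ⇒ -0.011541;  D = -0.001632-0.011425i
Y_2^{m'}(θ=0.46,φ=1.1657) and Σ D·Y over m':
  (-0.2337-0.2514i)·(-0.0525-0.0552i)  (+0.1574-0.8267i)·(+0.1211-0.2824i)  (-0.3666+0.1751i)·(+0.4443+0.0000i)  (+0.0823+0.0441i)·(-0.1211-0.2824i)  (-0.0016-0.0114i)·(-0.0525+0.0552i)
Y_2^-1(R⁻¹ n̂) = -0.375736-0.068797i

Re=-0.3757 Im=-0.0688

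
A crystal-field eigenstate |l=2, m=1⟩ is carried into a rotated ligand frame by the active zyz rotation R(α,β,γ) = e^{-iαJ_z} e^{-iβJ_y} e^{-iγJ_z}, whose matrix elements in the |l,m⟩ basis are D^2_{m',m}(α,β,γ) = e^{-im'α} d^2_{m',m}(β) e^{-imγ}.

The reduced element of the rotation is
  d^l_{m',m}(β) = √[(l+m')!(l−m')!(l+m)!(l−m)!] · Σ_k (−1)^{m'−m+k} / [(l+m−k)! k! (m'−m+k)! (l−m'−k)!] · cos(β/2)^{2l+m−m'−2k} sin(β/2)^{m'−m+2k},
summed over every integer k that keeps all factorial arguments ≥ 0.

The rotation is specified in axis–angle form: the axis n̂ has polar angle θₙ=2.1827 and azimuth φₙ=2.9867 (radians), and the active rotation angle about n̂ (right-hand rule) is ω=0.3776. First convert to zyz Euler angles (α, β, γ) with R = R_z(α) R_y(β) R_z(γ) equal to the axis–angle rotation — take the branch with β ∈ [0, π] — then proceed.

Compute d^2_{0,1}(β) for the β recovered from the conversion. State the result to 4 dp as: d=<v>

d=0.3543

Axis–angle → zyz. n̂ = (sinθₙcosφₙ, sinθₙsinφₙ, cosθₙ) = (-0.808756, +0.126282, -0.574427), ω = 0.3776.
R = I cosω + sinω [n̂]ₓ + (1−cosω) n̂n̂ᵀ gives
  R = [+0.975631, +0.204591, +0.079287; -0.218981, +0.930676, +0.293071; -0.013831, -0.303291, +0.952798]
β = atan2(√(R₁₃²+R₂₃²), R₃₃) = 0.308475; α = atan2(R₂₃, R₁₃) mod 2π = 1.306582; γ = atan2(R₃₂, −R₃₁) mod 2π = 4.757960
d^2_{0,1}(β=0.3085) via the finite sum:
With c≡cos(β/2)=0.988129 and s≡sin(β/2)=0.153627, N=[2·2·6·1]^{1/2}=4.898979
k∈{1,2} keeps every argument non-negative
  k=1: (−1)^0·4.8990/(2)·0.9881^3·0.1536^1 = +0.363064
  k=2: (−1)^1·4.8990/(2)·0.9881^1·0.1536^3 = -0.008776
d^2_{0,1}(0.3085) = +0.363064 -0.008776 = +0.354289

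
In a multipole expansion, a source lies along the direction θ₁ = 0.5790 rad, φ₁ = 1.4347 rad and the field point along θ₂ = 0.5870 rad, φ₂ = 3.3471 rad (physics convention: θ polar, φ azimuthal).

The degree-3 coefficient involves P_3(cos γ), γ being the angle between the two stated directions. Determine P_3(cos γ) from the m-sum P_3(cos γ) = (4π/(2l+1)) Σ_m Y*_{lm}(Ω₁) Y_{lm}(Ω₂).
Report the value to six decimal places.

-0.365457

Addition theorem: P_3(cos γ) = (4π/7) Σ_m Y*_{lm}(Ω₁) Y_{lm}(Ω₂), m = −3…3:
  m=-3: (-0.027140-0.062737i) × (-0.057838+0.040988i) = +0.004141+0.002516i  (running Σ = +0.004141+0.002516i)
  m=-2: (-0.246693+0.068857i) × (+0.239292-0.104293i) = -0.051850+0.042205i  (running Σ = -0.047709+0.044721i)
  m=-1: (+0.060053+0.438526i) × (-0.432150+0.090082i) = -0.065455-0.184099i  (running Σ = -0.113164-0.139378i)
  m=0: (+0.157092-0.000000i) × (+0.144841+0.000000i) = +0.022753+0.000000i  (running Σ = -0.090411-0.139378i)
  m=1: (-0.060053+0.438526i) × (+0.432150+0.090082i) = -0.065455+0.184099i  (running Σ = -0.155866+0.044721i)
  m=2: (-0.246693-0.068857i) × (+0.239292+0.104293i) = -0.051850-0.042205i  (running Σ = -0.207716+0.002516i)
  m=3: (+0.027140-0.062737i) × (+0.057838+0.040988i) = +0.004141-0.002516i  (running Σ = -0.203575-0.000000i)
Total Σ_m = -0.203575-0.000000i. Multiply by 1.795196: -0.365457-0.000000i. P_3(cos γ) = -0.365457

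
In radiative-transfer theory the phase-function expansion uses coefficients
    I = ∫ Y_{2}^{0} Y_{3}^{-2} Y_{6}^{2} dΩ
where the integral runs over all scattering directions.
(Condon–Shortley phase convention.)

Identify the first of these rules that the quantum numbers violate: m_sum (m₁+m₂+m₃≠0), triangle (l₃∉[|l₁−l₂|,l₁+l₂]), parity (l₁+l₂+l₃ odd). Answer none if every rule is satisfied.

triangle

m₁+m₂+m₃ = 0 − 2 + 2 = 0  ✓
triangle: need |l₁−l₂| ≤ l₃ ≤ l₁+l₂ = [1,5]; l₃=6 is outside  ✗
parity: l₁+l₂+l₃ = 11 is odd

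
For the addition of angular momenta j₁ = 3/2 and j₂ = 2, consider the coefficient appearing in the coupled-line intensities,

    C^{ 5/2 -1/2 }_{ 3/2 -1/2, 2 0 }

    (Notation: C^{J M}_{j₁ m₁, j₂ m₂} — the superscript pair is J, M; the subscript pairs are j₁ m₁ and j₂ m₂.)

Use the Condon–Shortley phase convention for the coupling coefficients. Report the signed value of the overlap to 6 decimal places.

−√(3/35) = -0.292770

j₁+j₂−J=1  J+j₁−j₂=2  J−j₁+j₂=3  j₁+j₂+J+1=7
(j₁±m₁, j₂±m₂, J±M) = (1,2,2,2,2,3)
P² = 48/35
sum k=0..1:
  [0] +1/4 = 1/4
  [1] −1/2 = -1/2
S = -1/4
C² = P²·S² = 3/35 ; C = -0.292770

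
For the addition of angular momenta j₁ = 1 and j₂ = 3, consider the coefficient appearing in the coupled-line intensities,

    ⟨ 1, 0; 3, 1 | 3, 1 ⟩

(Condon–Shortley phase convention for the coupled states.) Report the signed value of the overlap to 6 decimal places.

triangle: 1!×1!×5!/8! = 120/40320
(j±m)!: 1!×1!×4!×2!×4!×2! = 2304
prefactor² = (2J+1)×Δ×N² = 48
  k=0: +1/(0!×1!×1!×4!×0!×1!) = 1/24
  k=1: −1/(1!×0!×0!×3!×1!×2!) = -1/12
Σ = -1/24  ⇒  CG² = 48×(-1/24)² = 1/12
CG = −√(1/12) = -0.288675

−√(1/12) ≈ -0.288675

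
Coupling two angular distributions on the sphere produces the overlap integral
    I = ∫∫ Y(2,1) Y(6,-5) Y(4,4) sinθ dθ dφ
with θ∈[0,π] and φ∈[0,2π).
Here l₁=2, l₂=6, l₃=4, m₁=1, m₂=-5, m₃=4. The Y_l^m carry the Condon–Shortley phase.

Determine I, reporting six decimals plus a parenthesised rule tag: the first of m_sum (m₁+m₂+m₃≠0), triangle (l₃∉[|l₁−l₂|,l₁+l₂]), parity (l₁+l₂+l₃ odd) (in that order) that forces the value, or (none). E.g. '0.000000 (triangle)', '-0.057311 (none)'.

Checks pass: Σm=0; 12 even; l₃=4∈[4,8].
(2·2+1)(2·6+1)(2·4+1) = 585
Δ: 4! 0! 8! / 13! → 1/6435
sum: t=2:+1/2304 = 1/2304
3j²(2 6 4; 0 0 0) = Δ·Π!·Σ² = 5/143  (sign +1)
sum: t=1:−1/241920 = -1/241920
3j²(2 6 4; 1 -5 4) = Δ·Π!·Σ² = 1/39  (sign -1)
combine: 4πI² = 585·5/143·1/39 = 75/143
take √, sign -1: I = -0.20429497
No selection rule forces the value: the integral is nonzero (none).

-0.204295 (none)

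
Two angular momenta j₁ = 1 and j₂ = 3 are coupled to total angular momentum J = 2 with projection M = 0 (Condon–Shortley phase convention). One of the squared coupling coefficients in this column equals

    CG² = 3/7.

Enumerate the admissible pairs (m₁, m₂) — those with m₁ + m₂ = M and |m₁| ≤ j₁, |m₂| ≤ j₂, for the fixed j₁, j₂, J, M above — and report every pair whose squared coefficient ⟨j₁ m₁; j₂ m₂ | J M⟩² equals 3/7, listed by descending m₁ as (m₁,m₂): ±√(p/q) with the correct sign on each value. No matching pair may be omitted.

(0,0): −√(3/7)

Admissible pairs with m₁+m₂ = M = 0: (-1,1), (0,0), (1,-1)
  (m₁,m₂)=(1,-1): CG² = 2/7, CG = +√(2/7)
  (m₁,m₂)=(0,0): CG² = 3/7, CG = −√(3/7)   ← matches the target
  (m₁,m₂)=(-1,1): CG² = 2/7, CG = +√(2/7)
Pairs with CG² = 3/7: (0,0): −√(3/7)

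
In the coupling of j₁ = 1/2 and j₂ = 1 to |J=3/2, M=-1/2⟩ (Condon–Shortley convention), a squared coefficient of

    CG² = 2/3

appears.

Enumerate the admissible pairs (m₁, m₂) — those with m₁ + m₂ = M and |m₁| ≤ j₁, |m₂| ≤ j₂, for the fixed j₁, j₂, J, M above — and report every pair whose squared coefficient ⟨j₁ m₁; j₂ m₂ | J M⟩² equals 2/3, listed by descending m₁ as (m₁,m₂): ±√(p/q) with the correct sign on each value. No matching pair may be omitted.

(-1/2,0): +√(2/3)

Admissible pairs with m₁+m₂ = M = -1/2: (-1/2,0), (1/2,-1)
  (m₁,m₂)=(1/2,-1): CG² = 1/3, CG = +√(1/3)
  (m₁,m₂)=(-1/2,0): CG² = 2/3, CG = +√(2/3)   ← matches the target
Pairs with CG² = 2/3: (-1/2,0): +√(2/3)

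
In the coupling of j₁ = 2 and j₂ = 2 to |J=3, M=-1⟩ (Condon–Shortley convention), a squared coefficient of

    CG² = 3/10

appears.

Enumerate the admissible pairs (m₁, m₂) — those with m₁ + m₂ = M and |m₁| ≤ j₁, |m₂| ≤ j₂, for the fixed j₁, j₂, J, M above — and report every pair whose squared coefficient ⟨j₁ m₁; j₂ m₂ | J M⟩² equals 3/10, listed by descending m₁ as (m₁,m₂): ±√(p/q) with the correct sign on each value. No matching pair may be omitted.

Admissible pairs with m₁+m₂ = M = -1: (-2,1), (-1,0), (0,-1), (1,-2)
  (m₁,m₂)=(1,-2): CG² = 3/10, CG = +√(3/10)   ← matches the target
  (m₁,m₂)=(0,-1): CG² = 1/5, CG = +√(1/5)
  (m₁,m₂)=(-1,0): CG² = 1/5, CG = −√(1/5)
  (m₁,m₂)=(-2,1): CG² = 3/10, CG = −√(3/10)   ← matches the target
Pairs with CG² = 3/10: (1,-2): +√(3/10); (-2,1): −√(3/10)

(1,-2): +√(3/10); (-2,1): −√(3/10)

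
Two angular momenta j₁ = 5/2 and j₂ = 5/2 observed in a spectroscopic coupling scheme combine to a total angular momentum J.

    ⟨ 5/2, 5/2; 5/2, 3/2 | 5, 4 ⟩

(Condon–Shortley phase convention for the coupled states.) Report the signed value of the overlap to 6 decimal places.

+√(1/2) ≈ +0.707107

j₁+j₂−J=0  J+j₁−j₂=5  J−j₁+j₂=5  j₁+j₂+J+1=11
(j₁±m₁, j₂±m₂, J±M) = (5,0,4,1,9,1)
P² = 4147200
sum k=0..0:
  [0] +1/2880 = 1/2880
S = 1/2880
C² = P²·S² = 1/2 ; C = +0.707107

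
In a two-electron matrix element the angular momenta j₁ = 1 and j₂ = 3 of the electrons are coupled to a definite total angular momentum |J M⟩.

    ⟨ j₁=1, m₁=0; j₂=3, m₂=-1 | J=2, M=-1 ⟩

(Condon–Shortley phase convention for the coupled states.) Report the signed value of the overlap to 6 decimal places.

j₁+j₂−J=2  J+j₁−j₂=0  J−j₁+j₂=4  j₁+j₂+J+1=7
(j₁±m₁, j₂±m₂, J±M) = (1,1,2,4,1,3)
P² = 96/7
sum k=1..1:
  [1] −1/6 = -1/6
S = -1/6
C² = P²·S² = 8/21 ; C = -0.617213

−√(8/21) = -0.617213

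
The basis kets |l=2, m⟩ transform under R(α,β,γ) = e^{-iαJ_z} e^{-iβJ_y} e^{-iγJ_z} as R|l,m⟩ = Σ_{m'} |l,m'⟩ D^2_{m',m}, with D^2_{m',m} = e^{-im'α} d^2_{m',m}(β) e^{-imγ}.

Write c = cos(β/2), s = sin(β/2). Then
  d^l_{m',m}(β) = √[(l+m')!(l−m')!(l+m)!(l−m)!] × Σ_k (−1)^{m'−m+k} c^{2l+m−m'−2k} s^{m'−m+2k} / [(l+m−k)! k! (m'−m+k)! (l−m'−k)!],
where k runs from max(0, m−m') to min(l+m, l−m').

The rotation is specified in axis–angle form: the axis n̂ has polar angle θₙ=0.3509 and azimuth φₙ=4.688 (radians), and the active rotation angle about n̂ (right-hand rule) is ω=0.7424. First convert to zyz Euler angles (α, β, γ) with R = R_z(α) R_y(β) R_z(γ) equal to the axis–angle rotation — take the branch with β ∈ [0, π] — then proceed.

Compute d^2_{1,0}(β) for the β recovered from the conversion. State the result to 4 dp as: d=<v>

Axis–angle → zyz. n̂ = (sinθₙcosφₙ, sinθₙsinφₙ, cosθₙ) = (-0.008383, -0.343641, +0.939064), ω = 0.7424.
R = I cosω + sinω [n̂]ₓ + (1−cosω) n̂n̂ᵀ gives
  R = [+0.736867, -0.634104, -0.234393; +0.635620, +0.767923, -0.079252; +0.230250, -0.090586, +0.968906]
β = atan2(√(R₁₃²+R₂₃²), R₃₃) = 0.250025; α = atan2(R₂₃, R₁₃) mod 2π = 3.467642; γ = atan2(R₃₂, −R₃₁) mod 2π = 3.516420
d^2_{1,0}(β=0.2500) via the finite sum:
With c≡cos(β/2)=0.992196 and s≡sin(β/2)=0.124687, N=[6·1·2·2]^{1/2}=4.898979
k: max(0,(0)−(1))=0 … min(2+(0),2−(1))=1
  k=0: (−1)^1·4.8990/(2)·0.9922^3·0.1247^1 = -0.298325
  k=1: (−1)^2·4.8990/(2)·0.9922^1·0.1247^3 = +0.004711
d^2_{1,0}(0.2500) = -0.298325 +0.004711 = -0.293614

d=-0.2936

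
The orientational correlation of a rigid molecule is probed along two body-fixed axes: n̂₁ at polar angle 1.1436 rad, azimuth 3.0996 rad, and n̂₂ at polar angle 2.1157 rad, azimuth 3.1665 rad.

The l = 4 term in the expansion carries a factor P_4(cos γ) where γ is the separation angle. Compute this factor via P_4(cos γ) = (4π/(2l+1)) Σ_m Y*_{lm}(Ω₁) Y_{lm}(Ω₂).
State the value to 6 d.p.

-0.372782

Addition theorem: P_4(cos γ) = (4π/9) Σ_m Y*_{lm}(Ω₁) Y_{lm}(Ω₂), m = −4…4:
  m=-4: (0.299368, -0.050763) × (0.235511, -0.023542) = (0.069309, -0.019003)  (running Σ = (0.069309, -0.019003))
  m=-3: (-0.387867, 0.049123) × (0.404628, -0.030291) = (-0.155454, 0.031625)  (running Σ = (-0.086145, 0.012622))
  m=-2: (0.055675, -0.004687) × (0.215194, -0.010729) = (0.011931, -0.001606)  (running Σ = (-0.074214, 0.011017))
  m=-1: (0.320537, -0.013468) × (-0.234649, 0.005846) = (-0.075135, 0.005034)  (running Σ = (-0.149349, 0.016051))
  m=0: (-0.118319, -0.000000) × (-0.268028, 0.000000) = (0.031713, 0.000000)  (running Σ = (-0.117636, 0.016051))
  m=1: (-0.320537, -0.013468) × (0.234649, 0.005846) = (-0.075135, -0.005034)  (running Σ = (-0.192771, 0.011017))
  m=2: (0.055675, 0.004687) × (0.215194, 0.010729) = (0.011931, 0.001606)  (running Σ = (-0.180841, 0.012622))
  m=3: (0.387867, 0.049123) × (-0.404628, -0.030291) = (-0.155454, -0.031625)  (running Σ = (-0.336295, -0.019003))
  m=4: (0.299368, 0.050763) × (0.235511, 0.023542) = (0.069309, 0.019003)  (running Σ = (-0.266985, -0.000000))
Σ over m = (-0.266985, -0.000000); ×(4π/9) → (-0.372782, -0.000000). Real part: -0.372782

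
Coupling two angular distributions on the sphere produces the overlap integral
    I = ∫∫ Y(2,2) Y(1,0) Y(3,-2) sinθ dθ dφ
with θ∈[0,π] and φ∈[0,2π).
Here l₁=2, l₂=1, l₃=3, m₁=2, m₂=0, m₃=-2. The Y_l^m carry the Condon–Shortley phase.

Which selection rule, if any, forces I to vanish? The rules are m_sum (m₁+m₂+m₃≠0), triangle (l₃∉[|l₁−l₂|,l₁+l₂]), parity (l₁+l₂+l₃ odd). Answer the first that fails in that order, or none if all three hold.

m₁+m₂+m₃ = 2 + 0 − 2 = 0  ✓
triangle: |2−1|=1 ≤ l₃=3 ≤ 2+1=3  ✓
parity: l₁+l₂+l₃ = 6 is even  ✓

none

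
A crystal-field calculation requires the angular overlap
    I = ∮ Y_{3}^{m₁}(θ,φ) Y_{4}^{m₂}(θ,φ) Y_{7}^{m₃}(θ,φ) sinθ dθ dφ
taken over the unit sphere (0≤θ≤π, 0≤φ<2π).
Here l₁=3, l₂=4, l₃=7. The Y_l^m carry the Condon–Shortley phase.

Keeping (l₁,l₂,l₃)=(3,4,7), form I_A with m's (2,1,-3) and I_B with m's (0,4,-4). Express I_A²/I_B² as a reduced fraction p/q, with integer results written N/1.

336/55

l's match ⇒ only the (l;m) 3-j factors differ between A and B.
A: triangle coeff Δ(3,4,7) = 1/45045; Σ_t [0,0]: t=0:+1/86400 = 1/86400; (3j)²=16/715 [(3 4 7; 2 1 -3)], sign=+1
B: triangle coeff Δ(3,4,7) = 1/45045; Σ_t [0,0]: t=0:+1/1451520 = 1/1451520; (3j)²=1/273 [(3 4 7; 0 4 -4)], sign=-1
I_A²/I_B² = (16/715)/(1/273) = 336/55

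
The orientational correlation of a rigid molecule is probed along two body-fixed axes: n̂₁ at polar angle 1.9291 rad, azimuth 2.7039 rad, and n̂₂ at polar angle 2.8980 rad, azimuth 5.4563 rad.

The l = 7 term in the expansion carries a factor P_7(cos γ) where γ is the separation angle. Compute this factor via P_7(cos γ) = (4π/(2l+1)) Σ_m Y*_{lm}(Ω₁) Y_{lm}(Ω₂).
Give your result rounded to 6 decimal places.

Addition theorem: P_7(cos γ) = (4π/15) Σ_m Y*_{lm}(Ω₁) Y_{lm}(Ω₂), m = −7…7:
  m=-7: Y*=0.31494 + 0.02453j  Y=0.00002 - 0.00001j  product 0.00001 - 0.00000j
  m=-6: Y*=0.38510 + 0.21817j  Y=-0.00009 + 0.00035j  product -0.00011 + 0.00011j
  m=-5: Y*=0.09165 + 0.12901j  Y=-0.00184 - 0.00282j  product 0.00020 - 0.00050j
  m=-4: Y*=-0.04965 - 0.27289j  Y=0.02197 + 0.00368j  product -0.00009 - 0.00618j
  m=-3: Y*=0.06841 - 0.25955j  Y=-0.08294 + 0.06450j  product 0.01107 + 0.02594j
  m=-2: Y*=-0.11207 + 0.13430j  Y=0.02800 - 0.33666j  product 0.04207 + 0.04149j
  m=-1: Y*=-0.26623 + 0.12458j  Y=0.43258 + 0.47005j  product -0.17372 - 0.07125j
  m=+0: Y*=0.14234 + 0.00000j  Y=-0.35522 + 0.00000j  product -0.05056 + 0.00000j
  m=+1: Y*=0.26623 + 0.12458j  Y=-0.43258 + 0.47005j  product -0.17372 + 0.07125j
  m=+2: Y*=-0.11207 - 0.13430j  Y=0.02800 + 0.33666j  product 0.04207 - 0.04149j
  m=+3: Y*=-0.06841 - 0.25955j  Y=0.08294 + 0.06450j  product 0.01107 - 0.02594j
  m=+4: Y*=-0.04965 + 0.27289j  Y=0.02197 - 0.00368j  product -0.00009 + 0.00618j
  m=+5: Y*=-0.09165 + 0.12901j  Y=0.00184 - 0.00282j  product 0.00020 + 0.00050j
  m=+6: Y*=0.38510 - 0.21817j  Y=-0.00009 - 0.00035j  product -0.00011 - 0.00011j
  m=+7: Y*=-0.31494 + 0.02453j  Y=-0.00002 - 0.00001j  product 0.00001 + 0.00000j
Total Σ_m = -0.29172 - 0.00000j. Multiply by 0.837758: -0.24439 - 0.00000j. P_7(cos γ) = -0.244390

-0.244390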